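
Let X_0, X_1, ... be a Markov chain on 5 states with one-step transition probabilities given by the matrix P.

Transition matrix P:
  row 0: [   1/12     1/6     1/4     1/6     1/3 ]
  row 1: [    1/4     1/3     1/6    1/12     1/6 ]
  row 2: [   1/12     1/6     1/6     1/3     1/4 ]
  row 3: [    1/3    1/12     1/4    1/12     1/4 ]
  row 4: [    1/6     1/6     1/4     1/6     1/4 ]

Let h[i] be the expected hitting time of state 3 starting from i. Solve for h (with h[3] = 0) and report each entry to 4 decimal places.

First-step conditioning: h[3] = 0; for i ≠ 3, h[i] = 1 + Σ_k P[i][k]·h[k].
  h[0] = 1 + 1/12·h[0] + 1/6·h[1] + 1/4·h[2] + 1/3·h[4]
  h[1] = 1 + 1/4·h[0] + 1/3·h[1] + 1/6·h[2] + 1/6·h[4]
  h[2] = 1 + 1/12·h[0] + 1/6·h[1] + 1/6·h[2] + 1/4·h[4]
  h[4] = 1 + 1/6·h[0] + 1/6·h[1] + 1/4·h[2] + 1/4·h[4]
Solving the 4×4 linear system over states ≠ 3 gives exactly h = [156/29, 6, 132/29, 0, 156/29] (h[3] = 0 is the target).

h = [5.3793, 6.0000, 4.5517, 0.0000, 5.3793]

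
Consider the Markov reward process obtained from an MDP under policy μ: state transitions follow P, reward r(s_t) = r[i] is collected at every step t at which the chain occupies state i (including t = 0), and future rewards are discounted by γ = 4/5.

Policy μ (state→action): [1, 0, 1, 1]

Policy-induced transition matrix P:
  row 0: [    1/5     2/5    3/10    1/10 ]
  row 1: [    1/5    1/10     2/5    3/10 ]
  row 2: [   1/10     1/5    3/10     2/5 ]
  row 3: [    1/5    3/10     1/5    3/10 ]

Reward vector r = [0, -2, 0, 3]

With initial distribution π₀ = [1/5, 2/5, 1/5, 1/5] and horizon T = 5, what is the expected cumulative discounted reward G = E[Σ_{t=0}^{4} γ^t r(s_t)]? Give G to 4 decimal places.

t=0: π = [0.2000, 0.4000, 0.2000, 0.2000], E[r] = -0.2000, γ^t·E[r] = -0.200000, running G = -0.200000
t=1: π = [0.1800, 0.2200, 0.3200, 0.2800], E[r] = 0.4000, γ^t·E[r] = 0.320000, running G = 0.120000
t=2: π = [0.1680, 0.2420, 0.2940, 0.2960], E[r] = 0.4040, γ^t·E[r] = 0.258560, running G = 0.378560
t=3: π = [0.1706, 0.2390, 0.2946, 0.2958], E[r] = 0.4094, γ^t·E[r] = 0.209613, running G = 0.588173
t=4: π = [0.1705, 0.2398, 0.2943, 0.2953], E[r] = 0.4064, γ^t·E[r] = 0.166470, running G = 0.754642

G = 0.7546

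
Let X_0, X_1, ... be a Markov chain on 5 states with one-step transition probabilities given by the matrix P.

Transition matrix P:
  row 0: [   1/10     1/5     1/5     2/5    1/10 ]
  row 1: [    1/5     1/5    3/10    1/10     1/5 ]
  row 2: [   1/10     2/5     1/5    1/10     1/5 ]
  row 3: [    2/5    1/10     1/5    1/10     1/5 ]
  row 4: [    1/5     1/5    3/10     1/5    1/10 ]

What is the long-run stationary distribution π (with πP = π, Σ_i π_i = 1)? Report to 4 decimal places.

π = [0.1917, 0.2305, 0.2395, 0.1739, 0.1644]

Balance equations π_j = Σ_i π_i·P[i][j]:
  π_0 = 1/10·π_0 + 1/5·π_1 + 1/10·π_2 + 2/5·π_3 + 1/5·π_4
  π_1 = 1/5·π_0 + 1/5·π_1 + 2/5·π_2 + 1/10·π_3 + 1/5·π_4
  π_2 = 1/5·π_0 + 3/10·π_1 + 1/5·π_2 + 1/5·π_3 + 3/10·π_4
  π_3 = 2/5·π_0 + 1/10·π_1 + 1/10·π_2 + 1/10·π_3 + 1/5·π_4
  normalize: π_0 + π_1 + π_2 + π_3 + π_4 = 1
Solving the linear system gives exactly π = [2389/12464, 2873/12464, 2985/12464, 271/1558, 2049/12464].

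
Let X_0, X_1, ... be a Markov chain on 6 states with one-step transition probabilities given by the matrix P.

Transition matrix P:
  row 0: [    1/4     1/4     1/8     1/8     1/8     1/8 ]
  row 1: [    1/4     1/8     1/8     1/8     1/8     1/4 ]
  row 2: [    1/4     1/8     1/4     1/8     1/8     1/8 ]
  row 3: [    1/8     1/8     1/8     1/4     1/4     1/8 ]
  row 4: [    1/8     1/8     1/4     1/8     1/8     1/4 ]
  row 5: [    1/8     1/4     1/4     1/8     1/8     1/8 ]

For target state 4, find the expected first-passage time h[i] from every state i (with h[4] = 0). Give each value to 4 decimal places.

h = [7.0000, 7.0000, 7.0000, 6.0000, 0.0000, 7.0000]

First-step conditioning: h[4] = 0; for i ≠ 4, h[i] = 1 + Σ_k P[i][k]·h[k].
  h[0] = 1 + 1/4·h[0] + 1/4·h[1] + 1/8·h[2] + 1/8·h[3] + 1/8·h[5]
  h[1] = 1 + 1/4·h[0] + 1/8·h[1] + 1/8·h[2] + 1/8·h[3] + 1/4·h[5]
  h[2] = 1 + 1/4·h[0] + 1/8·h[1] + 1/4·h[2] + 1/8·h[3] + 1/8·h[5]
  h[3] = 1 + 1/8·h[0] + 1/8·h[1] + 1/8·h[2] + 1/4·h[3] + 1/8·h[5]
  h[5] = 1 + 1/8·h[0] + 1/4·h[1] + 1/4·h[2] + 1/8·h[3] + 1/8·h[5]
Solving the 5×5 linear system over states ≠ 4 gives exactly h = [7, 7, 7, 6, 0, 7] (h[4] = 0 is the target).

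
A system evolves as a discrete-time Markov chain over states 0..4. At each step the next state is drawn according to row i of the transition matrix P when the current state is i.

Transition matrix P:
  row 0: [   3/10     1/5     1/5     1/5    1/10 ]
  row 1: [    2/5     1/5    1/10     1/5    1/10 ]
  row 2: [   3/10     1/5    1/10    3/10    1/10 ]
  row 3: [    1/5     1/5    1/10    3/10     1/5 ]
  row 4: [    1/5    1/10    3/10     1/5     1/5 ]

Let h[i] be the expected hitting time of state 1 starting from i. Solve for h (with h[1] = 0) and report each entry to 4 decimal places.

h = [5.3704, 0.0000, 5.3763, 5.4361, 5.9677]

First-step conditioning: h[1] = 0; for i ≠ 1, h[i] = 1 + Σ_k P[i][k]·h[k].
  h[0] = 1 + 3/10·h[0] + 1/5·h[2] + 1/5·h[3] + 1/10·h[4]
  h[2] = 1 + 3/10·h[0] + 1/10·h[2] + 3/10·h[3] + 1/10·h[4]
  h[3] = 1 + 1/5·h[0] + 1/10·h[2] + 3/10·h[3] + 1/5·h[4]
  h[4] = 1 + 1/5·h[0] + 3/10·h[2] + 1/5·h[3] + 1/5·h[4]
Solving the 4×4 linear system over states ≠ 1 gives exactly h = [145/27, 0, 500/93, 4550/837, 185/31] (h[1] = 0 is the target).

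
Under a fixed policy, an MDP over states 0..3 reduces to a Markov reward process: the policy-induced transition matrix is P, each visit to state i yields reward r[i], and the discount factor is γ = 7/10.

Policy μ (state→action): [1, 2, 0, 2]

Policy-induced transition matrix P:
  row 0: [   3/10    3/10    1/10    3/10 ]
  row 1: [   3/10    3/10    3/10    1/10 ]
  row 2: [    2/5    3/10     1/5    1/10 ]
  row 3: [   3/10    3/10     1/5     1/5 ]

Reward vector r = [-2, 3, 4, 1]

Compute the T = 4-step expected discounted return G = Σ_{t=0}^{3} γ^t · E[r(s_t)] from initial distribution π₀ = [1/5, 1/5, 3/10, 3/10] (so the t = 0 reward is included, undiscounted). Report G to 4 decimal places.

t=0: π = [0.2000, 0.2000, 0.3000, 0.3000], E[r] = 1.7000, γ^t·E[r] = 1.700000, running G = 1.700000
t=1: π = [0.3300, 0.3000, 0.2000, 0.1700], E[r] = 1.2100, γ^t·E[r] = 0.847000, running G = 2.547000
t=2: π = [0.3200, 0.3000, 0.1970, 0.1830], E[r] = 1.2310, γ^t·E[r] = 0.603190, running G = 3.150190
t=3: π = [0.3197, 0.3000, 0.1980, 0.1823], E[r] = 1.2349, γ^t·E[r] = 0.423571, running G = 3.573761

G = 3.5738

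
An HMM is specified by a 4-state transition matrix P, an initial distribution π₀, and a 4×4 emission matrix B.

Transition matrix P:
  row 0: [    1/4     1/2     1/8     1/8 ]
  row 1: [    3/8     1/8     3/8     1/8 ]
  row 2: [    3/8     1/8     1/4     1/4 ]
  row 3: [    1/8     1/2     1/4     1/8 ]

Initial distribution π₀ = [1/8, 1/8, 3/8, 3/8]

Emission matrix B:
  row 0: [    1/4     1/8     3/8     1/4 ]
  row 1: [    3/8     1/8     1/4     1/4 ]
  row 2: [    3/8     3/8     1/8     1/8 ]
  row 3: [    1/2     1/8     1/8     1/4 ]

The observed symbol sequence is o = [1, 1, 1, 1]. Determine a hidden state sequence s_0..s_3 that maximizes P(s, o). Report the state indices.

t=0: δ = [1.562e-02, 1.562e-02, 1.406e-01, 4.688e-02]  (obs o_0=1)
t=1: δ = [6.592e-03, 2.930e-03, 1.318e-02, 4.395e-03]  ψ = [2, 3, 2, 2]  (obs o_1=1)
t=2: δ = [6.180e-04, 4.120e-04, 1.236e-03, 4.120e-04]  ψ = [2, 0, 2, 2]  (obs o_2=1)
t=3: δ = [5.794e-05, 3.862e-05, 1.159e-04, 3.862e-05]  ψ = [2, 0, 2, 2]  (obs o_3=1)
backtrack: best end state = 2; path = [2, 2, 2, 2]

path = [2, 2, 2, 2]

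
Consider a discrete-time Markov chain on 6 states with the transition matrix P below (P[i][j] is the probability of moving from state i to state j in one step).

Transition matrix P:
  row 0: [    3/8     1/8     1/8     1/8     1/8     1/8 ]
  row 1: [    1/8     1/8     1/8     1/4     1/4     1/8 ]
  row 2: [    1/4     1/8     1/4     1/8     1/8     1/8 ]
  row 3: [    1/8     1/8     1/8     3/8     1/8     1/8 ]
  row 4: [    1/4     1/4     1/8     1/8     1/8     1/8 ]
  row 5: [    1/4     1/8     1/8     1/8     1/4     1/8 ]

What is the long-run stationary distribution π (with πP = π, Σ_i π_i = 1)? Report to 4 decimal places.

π = [0.2378, 0.1448, 0.1429, 0.1908, 0.1587, 0.1250]

Balance equations π_j = Σ_i π_i·P[i][j]:
  π_0 = 3/8·π_0 + 1/8·π_1 + 1/4·π_2 + 1/8·π_3 + 1/4·π_4 + 1/4·π_5
  π_1 = 1/8·π_0 + 1/8·π_1 + 1/8·π_2 + 1/8·π_3 + 1/4·π_4 + 1/8·π_5
  π_2 = 1/8·π_0 + 1/8·π_1 + 1/4·π_2 + 1/8·π_3 + 1/8·π_4 + 1/8·π_5
  π_3 = 1/8·π_0 + 1/4·π_1 + 1/8·π_2 + 3/8·π_3 + 1/8·π_4 + 1/8·π_5
  π_4 = 1/8·π_0 + 1/4·π_1 + 1/8·π_2 + 1/8·π_3 + 1/8·π_4 + 1/4·π_5
  normalize: π_0 + π_1 + π_2 + π_3 + π_4 + π_5 = 1
Solving the linear system gives exactly π = [719/3024, 73/504, 1/7, 577/3024, 10/63, 1/8].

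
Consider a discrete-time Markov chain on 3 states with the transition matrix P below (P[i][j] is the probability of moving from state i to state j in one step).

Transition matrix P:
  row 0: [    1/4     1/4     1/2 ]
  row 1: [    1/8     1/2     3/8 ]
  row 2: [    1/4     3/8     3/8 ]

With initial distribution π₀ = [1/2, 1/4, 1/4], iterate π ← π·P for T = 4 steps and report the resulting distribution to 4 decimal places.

π = [0.2003, 0.3996, 0.4001]

t=0: π = [0.5000, 0.2500, 0.2500]
t=1: π = [0.2188, 0.3438, 0.4375]
t=2: π = [0.2070, 0.3906, 0.4023]
t=3: π = [0.2012, 0.3979, 0.4009]
t=4: π = [0.2003, 0.3996, 0.4001]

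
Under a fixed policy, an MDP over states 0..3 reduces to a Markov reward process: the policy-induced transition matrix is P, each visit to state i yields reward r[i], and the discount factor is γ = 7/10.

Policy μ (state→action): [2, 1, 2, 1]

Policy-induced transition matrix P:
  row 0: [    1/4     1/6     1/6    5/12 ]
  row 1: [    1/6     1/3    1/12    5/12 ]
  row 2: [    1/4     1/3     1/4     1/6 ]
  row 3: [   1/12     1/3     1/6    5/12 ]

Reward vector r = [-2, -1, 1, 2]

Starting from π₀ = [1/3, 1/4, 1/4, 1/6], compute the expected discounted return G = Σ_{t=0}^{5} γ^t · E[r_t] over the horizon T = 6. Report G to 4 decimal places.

G = 0.1463

t=0: π = [0.3333, 0.2500, 0.2500, 0.1667], E[r] = -0.3333, γ^t·E[r] = -0.333333, running G = -0.333333
t=1: π = [0.2014, 0.2778, 0.1667, 0.3542], E[r] = 0.1944, γ^t·E[r] = 0.136111, running G = -0.197222
t=2: π = [0.1678, 0.2998, 0.1574, 0.3750], E[r] = 0.2720, γ^t·E[r] = 0.133275, running G = -0.063947
t=3: π = [0.1625, 0.3054, 0.1548, 0.3773], E[r] = 0.2790, γ^t·E[r] = 0.095708, running G = 0.031761
t=4: π = [0.1617, 0.3062, 0.1541, 0.3780], E[r] = 0.2805, γ^t·E[r] = 0.067341, running G = 0.099102
t=5: π = [0.1615, 0.3064, 0.1540, 0.3781], E[r] = 0.2809, γ^t·E[r] = 0.047211, running G = 0.146314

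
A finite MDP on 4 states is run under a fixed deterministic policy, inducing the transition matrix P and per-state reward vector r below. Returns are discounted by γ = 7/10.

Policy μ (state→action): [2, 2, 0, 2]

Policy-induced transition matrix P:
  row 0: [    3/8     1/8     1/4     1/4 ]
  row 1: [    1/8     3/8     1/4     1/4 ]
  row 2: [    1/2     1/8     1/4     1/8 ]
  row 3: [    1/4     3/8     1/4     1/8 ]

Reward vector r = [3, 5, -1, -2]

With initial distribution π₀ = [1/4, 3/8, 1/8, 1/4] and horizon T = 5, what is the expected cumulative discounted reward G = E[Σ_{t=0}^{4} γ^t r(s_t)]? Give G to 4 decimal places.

t=0: π = [0.2500, 0.3750, 0.1250, 0.2500], E[r] = 2.0000, γ^t·E[r] = 2.000000, running G = 2.000000
t=1: π = [0.2656, 0.2813, 0.2500, 0.2031], E[r] = 1.5469, γ^t·E[r] = 1.082813, running G = 3.082813
t=2: π = [0.3105, 0.2461, 0.2500, 0.1934], E[r] = 1.5254, γ^t·E[r] = 0.747441, running G = 3.830254
t=3: π = [0.3206, 0.2349, 0.2500, 0.1946], E[r] = 1.4968, γ^t·E[r] = 0.513411, running G = 4.343665
t=4: π = [0.3232, 0.2324, 0.2500, 0.1944], E[r] = 1.4926, γ^t·E[r] = 0.358369, running G = 4.702035

G = 4.7020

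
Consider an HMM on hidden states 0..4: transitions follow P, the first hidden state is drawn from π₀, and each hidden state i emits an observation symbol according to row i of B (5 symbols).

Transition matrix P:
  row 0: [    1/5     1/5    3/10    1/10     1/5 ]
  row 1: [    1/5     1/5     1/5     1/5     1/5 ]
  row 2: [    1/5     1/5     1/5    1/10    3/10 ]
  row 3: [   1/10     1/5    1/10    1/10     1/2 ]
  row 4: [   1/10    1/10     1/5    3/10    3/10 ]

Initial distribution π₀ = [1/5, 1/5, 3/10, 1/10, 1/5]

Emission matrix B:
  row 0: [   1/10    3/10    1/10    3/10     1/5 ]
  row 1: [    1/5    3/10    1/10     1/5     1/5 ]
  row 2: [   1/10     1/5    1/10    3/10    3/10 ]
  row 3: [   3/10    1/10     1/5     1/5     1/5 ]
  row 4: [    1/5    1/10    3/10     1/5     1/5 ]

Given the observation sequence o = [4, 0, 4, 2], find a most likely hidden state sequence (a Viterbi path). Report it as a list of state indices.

t=0: δ = [4.000e-02, 4.000e-02, 9.000e-02, 2.000e-02, 4.000e-02]  (obs o_0=4)
t=1: δ = [1.800e-03, 3.600e-03, 1.800e-03, 3.600e-03, 5.400e-03]  ψ = [2, 2, 2, 4, 2]  (obs o_1=0)
t=2: δ = [1.440e-04, 1.440e-04, 3.240e-04, 3.240e-04, 3.600e-04]  ψ = [1, 1, 4, 4, 3]  (obs o_2=4)
t=3: δ = [6.480e-06, 6.480e-06, 7.200e-06, 2.160e-05, 4.860e-05]  ψ = [2, 2, 4, 4, 3]  (obs o_3=2)
backtrack: best end state = 4; path = [2, 4, 3, 4]

path = [2, 4, 3, 4]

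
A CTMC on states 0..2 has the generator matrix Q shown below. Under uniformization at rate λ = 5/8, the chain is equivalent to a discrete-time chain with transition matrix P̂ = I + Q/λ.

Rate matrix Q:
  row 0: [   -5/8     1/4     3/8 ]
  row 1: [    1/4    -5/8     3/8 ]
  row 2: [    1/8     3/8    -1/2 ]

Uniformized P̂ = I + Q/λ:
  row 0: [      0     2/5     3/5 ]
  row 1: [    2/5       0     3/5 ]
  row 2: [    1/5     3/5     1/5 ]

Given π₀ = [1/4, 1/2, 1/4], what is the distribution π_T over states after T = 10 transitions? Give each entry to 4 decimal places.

t=0: π = [0.2500, 0.5000, 0.2500]
t=1: π = [0.2500, 0.2500, 0.5000]
t=2: π = [0.2000, 0.4000, 0.4000]
t=3: π = [0.2400, 0.3200, 0.4400]
t=4: π = [0.2160, 0.3600, 0.4240]
t=5: π = [0.2288, 0.3408, 0.4304]
t=6: π = [0.2224, 0.3498, 0.4278]
t=7: π = [0.2255, 0.3457, 0.4289]
t=8: π = [0.2240, 0.3475, 0.4285]
t=9: π = [0.2247, 0.3467, 0.4286]
t=10: π = [0.2244, 0.3470, 0.4286]

π = [0.2244, 0.3470, 0.4286]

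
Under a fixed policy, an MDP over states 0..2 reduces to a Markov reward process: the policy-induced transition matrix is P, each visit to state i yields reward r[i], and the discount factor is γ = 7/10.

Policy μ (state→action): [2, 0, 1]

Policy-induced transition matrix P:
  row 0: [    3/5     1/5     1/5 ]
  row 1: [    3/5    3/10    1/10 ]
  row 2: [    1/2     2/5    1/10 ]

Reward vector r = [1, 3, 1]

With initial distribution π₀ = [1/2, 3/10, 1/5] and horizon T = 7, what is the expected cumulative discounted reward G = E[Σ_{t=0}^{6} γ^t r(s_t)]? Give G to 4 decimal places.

G = 4.7359

t=0: π = [0.5000, 0.3000, 0.2000], E[r] = 1.6000, γ^t·E[r] = 1.600000, running G = 1.600000
t=1: π = [0.5800, 0.2700, 0.1500], E[r] = 1.5400, γ^t·E[r] = 1.078000, running G = 2.678000
t=2: π = [0.5850, 0.2570, 0.1580], E[r] = 1.5140, γ^t·E[r] = 0.741860, running G = 3.419860
t=3: π = [0.5842, 0.2573, 0.1585], E[r] = 1.5146, γ^t·E[r] = 0.519508, running G = 3.939368
t=4: π = [0.5842, 0.2574, 0.1584], E[r] = 1.5149, γ^t·E[r] = 0.363718, running G = 4.303086
t=5: π = [0.5842, 0.2574, 0.1584], E[r] = 1.5149, γ^t·E[r] = 0.254602, running G = 4.557687
t=6: π = [0.5842, 0.2574, 0.1584], E[r] = 1.5149, γ^t·E[r] = 0.178221, running G = 4.735908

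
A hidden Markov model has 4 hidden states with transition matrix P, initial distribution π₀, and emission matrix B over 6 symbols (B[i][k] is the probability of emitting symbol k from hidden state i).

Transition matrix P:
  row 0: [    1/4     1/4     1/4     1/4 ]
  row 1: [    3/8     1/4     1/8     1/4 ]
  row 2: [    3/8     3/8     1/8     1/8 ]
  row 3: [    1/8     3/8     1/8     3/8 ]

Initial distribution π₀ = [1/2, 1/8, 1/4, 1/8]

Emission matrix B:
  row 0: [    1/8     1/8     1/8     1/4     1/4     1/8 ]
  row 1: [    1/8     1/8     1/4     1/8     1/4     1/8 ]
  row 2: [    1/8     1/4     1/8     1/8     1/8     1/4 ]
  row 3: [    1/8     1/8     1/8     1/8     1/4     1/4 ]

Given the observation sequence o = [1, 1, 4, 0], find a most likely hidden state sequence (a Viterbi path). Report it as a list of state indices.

t=0: δ = [6.250e-02, 1.562e-02, 6.250e-02, 1.562e-02]  (obs o_0=1)
t=1: δ = [2.930e-03, 2.930e-03, 3.906e-03, 1.953e-03]  ψ = [2, 2, 0, 0]  (obs o_1=1)
t=2: δ = [3.662e-04, 3.662e-04, 9.155e-05, 1.831e-04]  ψ = [2, 2, 0, 0]  (obs o_2=4)
t=3: δ = [1.717e-05, 1.144e-05, 1.144e-05, 1.144e-05]  ψ = [1, 0, 0, 0]  (obs o_3=0)
backtrack: best end state = 0; path = [0, 2, 1, 0]

path = [0, 2, 1, 0]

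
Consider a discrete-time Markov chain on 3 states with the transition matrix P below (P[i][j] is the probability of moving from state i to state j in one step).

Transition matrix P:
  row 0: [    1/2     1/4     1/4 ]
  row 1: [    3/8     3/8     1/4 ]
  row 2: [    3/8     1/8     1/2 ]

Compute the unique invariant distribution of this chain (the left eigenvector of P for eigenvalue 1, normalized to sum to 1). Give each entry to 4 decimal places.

Balance equations π_j = Σ_i π_i·P[i][j]:
  π_0 = 1/2·π_0 + 3/8·π_1 + 3/8·π_2
  π_1 = 1/4·π_0 + 3/8·π_1 + 1/8·π_2
  normalize: π_0 + π_1 + π_2 = 1
Solving the linear system gives exactly π = [3/7, 5/21, 1/3].

π = [0.4286, 0.2381, 0.3333]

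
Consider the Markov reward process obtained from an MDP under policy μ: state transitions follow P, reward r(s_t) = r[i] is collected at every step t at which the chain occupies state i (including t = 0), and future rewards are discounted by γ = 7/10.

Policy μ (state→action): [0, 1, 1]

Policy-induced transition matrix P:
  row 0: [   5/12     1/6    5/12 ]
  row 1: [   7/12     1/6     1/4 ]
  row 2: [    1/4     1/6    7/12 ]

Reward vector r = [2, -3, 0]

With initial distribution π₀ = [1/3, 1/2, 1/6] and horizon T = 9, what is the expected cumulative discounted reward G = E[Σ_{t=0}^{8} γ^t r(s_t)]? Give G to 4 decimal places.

G = -0.1530

t=0: π = [0.3333, 0.5000, 0.1667], E[r] = -0.8333, γ^t·E[r] = -0.833333, running G = -0.833333
t=1: π = [0.4722, 0.1667, 0.3611], E[r] = 0.4444, γ^t·E[r] = 0.311111, running G = -0.522222
t=2: π = [0.3843, 0.1667, 0.4491], E[r] = 0.2685, γ^t·E[r] = 0.131574, running G = -0.390648
t=3: π = [0.3696, 0.1667, 0.4637], E[r] = 0.2392, γ^t·E[r] = 0.082045, running G = -0.308603
t=4: π = [0.3672, 0.1667, 0.4662], E[r] = 0.2343, γ^t·E[r] = 0.056258, running G = -0.252345
t=5: π = [0.3667, 0.1667, 0.4666], E[r] = 0.2335, γ^t·E[r] = 0.039244, running G = -0.213102
t=6: π = [0.3667, 0.1667, 0.4667], E[r] = 0.2334, γ^t·E[r] = 0.027455, running G = -0.185647
t=7: π = [0.3667, 0.1667, 0.4667], E[r] = 0.2333, γ^t·E[r] = 0.019216, running G = -0.166431
t=8: π = [0.3667, 0.1667, 0.4667], E[r] = 0.2333, γ^t·E[r] = 0.013451, running G = -0.152979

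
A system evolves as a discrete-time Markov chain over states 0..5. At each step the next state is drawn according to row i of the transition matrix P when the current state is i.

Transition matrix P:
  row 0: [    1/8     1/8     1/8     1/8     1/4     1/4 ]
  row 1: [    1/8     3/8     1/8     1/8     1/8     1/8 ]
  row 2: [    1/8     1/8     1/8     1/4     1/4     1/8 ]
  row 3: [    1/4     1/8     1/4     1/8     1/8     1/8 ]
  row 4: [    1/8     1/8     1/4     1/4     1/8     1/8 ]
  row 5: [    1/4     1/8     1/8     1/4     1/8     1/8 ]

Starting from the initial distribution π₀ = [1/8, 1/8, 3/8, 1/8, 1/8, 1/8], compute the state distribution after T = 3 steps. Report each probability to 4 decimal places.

π = [0.1663, 0.1660, 0.1687, 0.1853, 0.1677, 0.1460]

t=0: π = [0.1250, 0.1250, 0.3750, 0.1250, 0.1250, 0.1250]
t=1: π = [0.1563, 0.1563, 0.1563, 0.2031, 0.1875, 0.1406]
t=2: π = [0.1680, 0.1641, 0.1738, 0.1855, 0.1641, 0.1445]
t=3: π = [0.1663, 0.1660, 0.1687, 0.1853, 0.1677, 0.1460]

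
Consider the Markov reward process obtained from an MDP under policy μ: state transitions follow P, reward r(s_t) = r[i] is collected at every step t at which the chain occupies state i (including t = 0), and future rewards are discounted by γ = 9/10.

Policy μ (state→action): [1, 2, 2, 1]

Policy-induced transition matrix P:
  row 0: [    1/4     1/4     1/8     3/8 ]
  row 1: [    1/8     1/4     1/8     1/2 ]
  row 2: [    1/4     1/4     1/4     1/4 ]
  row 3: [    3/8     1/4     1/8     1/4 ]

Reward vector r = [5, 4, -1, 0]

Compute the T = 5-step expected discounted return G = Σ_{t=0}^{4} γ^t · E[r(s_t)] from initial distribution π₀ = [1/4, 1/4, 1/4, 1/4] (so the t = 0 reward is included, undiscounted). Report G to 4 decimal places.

t=0: π = [0.2500, 0.2500, 0.2500, 0.2500], E[r] = 2.0000, γ^t·E[r] = 2.000000, running G = 2.000000
t=1: π = [0.2500, 0.2500, 0.1563, 0.3438], E[r] = 2.0938, γ^t·E[r] = 1.884375, running G = 3.884375
t=2: π = [0.2617, 0.2500, 0.1445, 0.3438], E[r] = 2.1641, γ^t·E[r] = 1.752891, running G = 5.637266
t=3: π = [0.2617, 0.2500, 0.1431, 0.3452], E[r] = 2.1655, γ^t·E[r] = 1.578669, running G = 7.215935
t=4: π = [0.2619, 0.2500, 0.1429, 0.3452], E[r] = 2.1666, γ^t·E[r] = 1.421523, running G = 8.637458

G = 8.6375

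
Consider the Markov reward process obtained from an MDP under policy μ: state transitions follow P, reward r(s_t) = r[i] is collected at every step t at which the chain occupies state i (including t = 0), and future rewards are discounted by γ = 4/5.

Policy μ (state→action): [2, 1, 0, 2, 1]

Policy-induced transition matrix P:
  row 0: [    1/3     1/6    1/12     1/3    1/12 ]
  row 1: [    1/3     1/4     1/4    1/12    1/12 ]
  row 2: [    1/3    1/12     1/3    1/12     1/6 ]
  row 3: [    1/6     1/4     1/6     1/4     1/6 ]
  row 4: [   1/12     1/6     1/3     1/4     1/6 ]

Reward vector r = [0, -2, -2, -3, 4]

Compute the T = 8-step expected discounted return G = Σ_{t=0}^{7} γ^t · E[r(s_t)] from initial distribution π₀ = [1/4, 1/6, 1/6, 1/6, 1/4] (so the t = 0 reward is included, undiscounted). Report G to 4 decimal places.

G = -3.0241

t=0: π = [0.2500, 0.1667, 0.1667, 0.1667, 0.2500], E[r] = -0.1667, γ^t·E[r] = -0.166667, running G = -0.166667
t=1: π = [0.2431, 0.1806, 0.2292, 0.2153, 0.1319], E[r] = -0.9375, γ^t·E[r] = -0.750000, running G = -0.916667
t=2: π = [0.2645, 0.1806, 0.2216, 0.2020, 0.1314], E[r] = -0.8848, γ^t·E[r] = -0.566296, running G = -1.482963
t=3: π = [0.2668, 0.1801, 0.2185, 0.2050, 0.1296], E[r] = -0.8939, γ^t·E[r] = -0.457654, running G = -1.940617
t=4: π = [0.2668, 0.1805, 0.2175, 0.2058, 0.1294], E[r] = -0.8957, γ^t·E[r] = -0.366886, running G = -2.307503
t=5: π = [0.2667, 0.1807, 0.2173, 0.2059, 0.1294], E[r] = -0.8962, γ^t·E[r] = -0.293668, running G = -2.601171
t=6: π = [0.2667, 0.1808, 0.2173, 0.2059, 0.1294], E[r] = -0.8963, γ^t·E[r] = -0.234948, running G = -2.836119
t=7: π = [0.2667, 0.1808, 0.2173, 0.2059, 0.1294], E[r] = -0.8963, γ^t·E[r] = -0.187958, running G = -3.024077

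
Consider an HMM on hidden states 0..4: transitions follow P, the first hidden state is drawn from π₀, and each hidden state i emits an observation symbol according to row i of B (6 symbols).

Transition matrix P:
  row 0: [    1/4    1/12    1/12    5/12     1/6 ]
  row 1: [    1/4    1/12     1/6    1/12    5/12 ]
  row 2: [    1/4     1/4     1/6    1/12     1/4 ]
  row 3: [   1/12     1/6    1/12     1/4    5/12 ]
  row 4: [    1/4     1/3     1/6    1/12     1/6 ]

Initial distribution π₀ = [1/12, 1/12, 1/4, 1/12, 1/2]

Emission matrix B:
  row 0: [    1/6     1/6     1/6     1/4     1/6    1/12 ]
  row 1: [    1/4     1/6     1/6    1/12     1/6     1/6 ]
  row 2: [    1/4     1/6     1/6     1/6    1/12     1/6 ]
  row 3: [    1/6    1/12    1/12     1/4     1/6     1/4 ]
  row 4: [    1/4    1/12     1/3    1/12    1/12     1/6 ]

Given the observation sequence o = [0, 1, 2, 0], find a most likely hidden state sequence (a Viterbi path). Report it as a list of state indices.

t=0: δ = [1.389e-02, 2.083e-02, 6.250e-02, 1.389e-02, 1.250e-01]  (obs o_0=0)
t=1: δ = [5.208e-03, 6.944e-03, 3.472e-03, 8.681e-04, 1.736e-03]  ψ = [4, 4, 4, 4, 4]  (obs o_1=1)
t=2: δ = [2.894e-04, 1.447e-04, 1.929e-04, 1.808e-04, 9.645e-04]  ψ = [1, 2, 1, 0, 1]  (obs o_2=2)
t=3: δ = [4.019e-05, 8.038e-05, 4.019e-05, 2.009e-05, 4.019e-05]  ψ = [4, 4, 4, 0, 4]  (obs o_3=0)
backtrack: best end state = 1; path = [4, 1, 4, 1]

path = [4, 1, 4, 1]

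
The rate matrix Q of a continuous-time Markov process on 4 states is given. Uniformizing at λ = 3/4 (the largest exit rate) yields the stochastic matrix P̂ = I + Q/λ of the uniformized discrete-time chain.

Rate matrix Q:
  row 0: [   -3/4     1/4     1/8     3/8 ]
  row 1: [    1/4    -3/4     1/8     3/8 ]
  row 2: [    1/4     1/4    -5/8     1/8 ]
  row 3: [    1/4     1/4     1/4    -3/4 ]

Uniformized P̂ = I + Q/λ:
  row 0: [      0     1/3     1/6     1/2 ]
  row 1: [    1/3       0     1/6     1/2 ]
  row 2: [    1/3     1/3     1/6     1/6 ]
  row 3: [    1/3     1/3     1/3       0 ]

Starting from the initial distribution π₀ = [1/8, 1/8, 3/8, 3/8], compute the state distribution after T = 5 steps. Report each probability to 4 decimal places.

t=0: π = [0.1250, 0.1250, 0.3750, 0.3750]
t=1: π = [0.2917, 0.2917, 0.2292, 0.1875]
t=2: π = [0.2361, 0.2361, 0.1979, 0.3299]
t=3: π = [0.2546, 0.2546, 0.2216, 0.2691]
t=4: π = [0.2485, 0.2485, 0.2115, 0.2916]
t=5: π = [0.2505, 0.2505, 0.2153, 0.2837]

π = [0.2505, 0.2505, 0.2153, 0.2837]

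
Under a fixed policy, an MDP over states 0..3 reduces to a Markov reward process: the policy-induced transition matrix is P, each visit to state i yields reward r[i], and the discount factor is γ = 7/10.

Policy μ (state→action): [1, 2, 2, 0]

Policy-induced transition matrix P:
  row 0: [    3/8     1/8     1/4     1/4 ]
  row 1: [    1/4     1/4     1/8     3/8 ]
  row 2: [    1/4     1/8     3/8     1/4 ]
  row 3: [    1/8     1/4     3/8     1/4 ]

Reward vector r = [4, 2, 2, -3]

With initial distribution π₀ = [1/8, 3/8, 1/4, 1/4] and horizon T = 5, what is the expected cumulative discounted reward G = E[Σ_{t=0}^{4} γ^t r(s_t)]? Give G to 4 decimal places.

t=0: π = [0.1250, 0.3750, 0.2500, 0.2500], E[r] = 1.0000, γ^t·E[r] = 1.000000, running G = 1.000000
t=1: π = [0.2344, 0.2031, 0.2656, 0.2969], E[r] = 0.9844, γ^t·E[r] = 0.689063, running G = 1.689063
t=2: π = [0.2422, 0.1875, 0.2949, 0.2754], E[r] = 1.1074, γ^t·E[r] = 0.542637, running G = 2.231699
t=3: π = [0.2458, 0.1829, 0.2979, 0.2734], E[r] = 1.1245, γ^t·E[r] = 0.385708, running G = 2.617407
t=4: π = [0.2466, 0.1820, 0.2986, 0.2729], E[r] = 1.1288, γ^t·E[r] = 0.271028, running G = 2.888435

G = 2.8884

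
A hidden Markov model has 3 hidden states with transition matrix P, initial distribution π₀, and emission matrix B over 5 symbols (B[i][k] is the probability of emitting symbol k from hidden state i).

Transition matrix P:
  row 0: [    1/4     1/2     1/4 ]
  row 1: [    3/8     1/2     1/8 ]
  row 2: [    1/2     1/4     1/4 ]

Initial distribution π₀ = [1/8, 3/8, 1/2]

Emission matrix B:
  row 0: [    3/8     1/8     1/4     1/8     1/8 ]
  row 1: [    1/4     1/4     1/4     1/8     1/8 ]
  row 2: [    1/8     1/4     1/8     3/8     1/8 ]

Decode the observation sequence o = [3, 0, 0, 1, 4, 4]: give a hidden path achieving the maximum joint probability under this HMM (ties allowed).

t=0: δ = [1.562e-02, 4.688e-02, 1.875e-01]  (obs o_0=3)
t=1: δ = [3.516e-02, 1.172e-02, 5.859e-03]  ψ = [2, 2, 2]  (obs o_1=0)
t=2: δ = [3.296e-03, 4.395e-03, 1.099e-03]  ψ = [0, 0, 0]  (obs o_2=0)
t=3: δ = [2.060e-04, 5.493e-04, 2.060e-04]  ψ = [1, 1, 0]  (obs o_3=1)
t=4: δ = [2.575e-05, 3.433e-05, 8.583e-06]  ψ = [1, 1, 1]  (obs o_4=4)
t=5: δ = [1.609e-06, 2.146e-06, 8.047e-07]  ψ = [1, 1, 0]  (obs o_5=4)
backtrack: best end state = 1; path = [2, 0, 1, 1, 1, 1]

path = [2, 0, 1, 1, 1, 1]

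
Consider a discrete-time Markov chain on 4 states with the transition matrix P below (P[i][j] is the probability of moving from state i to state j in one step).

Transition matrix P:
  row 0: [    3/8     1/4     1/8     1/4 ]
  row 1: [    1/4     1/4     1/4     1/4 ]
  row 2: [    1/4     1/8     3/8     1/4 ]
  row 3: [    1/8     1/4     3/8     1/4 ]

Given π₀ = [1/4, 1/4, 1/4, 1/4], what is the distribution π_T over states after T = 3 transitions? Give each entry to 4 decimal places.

t=0: π = [0.2500, 0.2500, 0.2500, 0.2500]
t=1: π = [0.2500, 0.2188, 0.2813, 0.2500]
t=2: π = [0.2500, 0.2148, 0.2852, 0.2500]
t=3: π = [0.2500, 0.2144, 0.2856, 0.2500]

π = [0.2500, 0.2144, 0.2856, 0.2500]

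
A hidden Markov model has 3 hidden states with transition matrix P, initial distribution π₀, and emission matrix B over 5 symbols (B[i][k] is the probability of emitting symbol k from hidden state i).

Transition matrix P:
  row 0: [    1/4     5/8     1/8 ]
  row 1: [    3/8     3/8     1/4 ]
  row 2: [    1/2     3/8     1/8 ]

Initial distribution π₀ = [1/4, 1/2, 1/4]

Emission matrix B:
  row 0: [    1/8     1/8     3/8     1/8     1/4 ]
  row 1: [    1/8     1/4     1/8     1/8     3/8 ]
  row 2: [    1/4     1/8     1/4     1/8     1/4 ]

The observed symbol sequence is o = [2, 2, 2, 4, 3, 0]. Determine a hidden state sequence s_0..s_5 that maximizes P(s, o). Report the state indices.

t=0: δ = [9.375e-02, 6.250e-02, 6.250e-02]  (obs o_0=2)
t=1: δ = [1.172e-02, 7.324e-03, 3.906e-03]  ψ = [2, 0, 1]  (obs o_1=2)
t=2: δ = [1.099e-03, 9.155e-04, 4.578e-04]  ψ = [0, 0, 1]  (obs o_2=2)
t=3: δ = [8.583e-05, 2.575e-04, 5.722e-05]  ψ = [1, 0, 1]  (obs o_3=4)
t=4: δ = [1.207e-05, 1.207e-05, 8.047e-06]  ψ = [1, 1, 1]  (obs o_4=3)
t=5: δ = [5.658e-07, 9.430e-07, 7.544e-07]  ψ = [1, 0, 1]  (obs o_5=0)
backtrack: best end state = 1; path = [2, 0, 0, 1, 0, 1]

path = [2, 0, 0, 1, 0, 1]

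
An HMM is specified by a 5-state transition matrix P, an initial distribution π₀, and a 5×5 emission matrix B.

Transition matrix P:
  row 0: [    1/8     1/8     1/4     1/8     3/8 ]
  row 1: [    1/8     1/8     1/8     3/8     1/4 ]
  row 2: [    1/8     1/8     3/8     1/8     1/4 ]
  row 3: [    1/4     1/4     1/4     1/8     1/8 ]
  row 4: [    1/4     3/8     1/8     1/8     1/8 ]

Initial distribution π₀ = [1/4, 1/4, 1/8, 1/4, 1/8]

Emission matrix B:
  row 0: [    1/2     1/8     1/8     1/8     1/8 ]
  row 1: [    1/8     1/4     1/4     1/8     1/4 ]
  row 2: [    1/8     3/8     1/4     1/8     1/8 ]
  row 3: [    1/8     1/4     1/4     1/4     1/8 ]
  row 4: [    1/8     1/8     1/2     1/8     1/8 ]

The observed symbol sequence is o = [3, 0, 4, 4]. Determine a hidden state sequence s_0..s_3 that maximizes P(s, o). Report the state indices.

t=0: δ = [3.125e-02, 3.125e-02, 1.562e-02, 6.250e-02, 1.562e-02]  (obs o_0=3)
t=1: δ = [7.812e-03, 1.953e-03, 1.953e-03, 1.465e-03, 1.465e-03]  ψ = [3, 3, 3, 1, 0]  (obs o_1=0)
t=2: δ = [1.221e-04, 2.441e-04, 2.441e-04, 1.221e-04, 3.662e-04]  ψ = [0, 0, 0, 0, 0]  (obs o_2=4)
t=3: δ = [1.144e-05, 3.433e-05, 1.144e-05, 1.144e-05, 7.629e-06]  ψ = [4, 4, 2, 1, 1]  (obs o_3=4)
backtrack: best end state = 1; path = [3, 0, 4, 1]

path = [3, 0, 4, 1]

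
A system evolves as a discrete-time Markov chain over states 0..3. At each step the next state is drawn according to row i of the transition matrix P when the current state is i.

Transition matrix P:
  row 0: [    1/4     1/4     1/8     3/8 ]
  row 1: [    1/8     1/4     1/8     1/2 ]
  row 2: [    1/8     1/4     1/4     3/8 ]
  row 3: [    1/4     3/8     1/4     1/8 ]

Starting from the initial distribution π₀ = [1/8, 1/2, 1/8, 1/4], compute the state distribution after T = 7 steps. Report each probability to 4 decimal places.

π = [0.1899, 0.2911, 0.1899, 0.3291]

t=0: π = [0.1250, 0.5000, 0.1250, 0.2500]
t=1: π = [0.1719, 0.2813, 0.1719, 0.3750]
t=2: π = [0.1934, 0.2969, 0.1934, 0.3164]
t=3: π = [0.1887, 0.2896, 0.1887, 0.3330]
t=4: π = [0.1902, 0.2916, 0.1902, 0.3279]
t=5: π = [0.1898, 0.2910, 0.1898, 0.3295]
t=6: π = [0.1899, 0.2912, 0.1899, 0.3290]
t=7: π = [0.1899, 0.2911, 0.1899, 0.3291]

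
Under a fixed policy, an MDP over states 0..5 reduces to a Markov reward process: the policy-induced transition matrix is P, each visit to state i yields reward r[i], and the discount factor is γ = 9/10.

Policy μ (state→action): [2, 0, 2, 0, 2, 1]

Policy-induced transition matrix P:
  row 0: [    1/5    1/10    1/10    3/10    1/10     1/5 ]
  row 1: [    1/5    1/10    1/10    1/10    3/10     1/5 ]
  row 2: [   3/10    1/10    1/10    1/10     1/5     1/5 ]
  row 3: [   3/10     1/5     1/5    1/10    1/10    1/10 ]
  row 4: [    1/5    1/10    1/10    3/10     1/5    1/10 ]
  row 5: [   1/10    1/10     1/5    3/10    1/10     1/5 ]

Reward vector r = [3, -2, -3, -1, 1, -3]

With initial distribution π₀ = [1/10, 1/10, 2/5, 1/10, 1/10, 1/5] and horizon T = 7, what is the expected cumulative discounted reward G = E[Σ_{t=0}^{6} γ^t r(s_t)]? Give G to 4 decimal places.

t=0: π = [0.1000, 0.1000, 0.4000, 0.1000, 0.1000, 0.2000], E[r] = -1.7000, γ^t·E[r] = -1.700000, running G = -1.700000
t=1: π = [0.2300, 0.1100, 0.1300, 0.1800, 0.1700, 0.1800], E[r] = -0.4700, γ^t·E[r] = -0.423000, running G = -2.123000
t=2: π = [0.2130, 0.1180, 0.1360, 0.2160, 0.1520, 0.1650], E[r] = -0.5640, γ^t·E[r] = -0.456840, running G = -2.579840
t=3: π = [0.2187, 0.1216, 0.1381, 0.2060, 0.1524, 0.1632], E[r] = -0.5446, γ^t·E[r] = -0.397013, running G = -2.976853
t=4: π = [0.2181, 0.1206, 0.1369, 0.2069, 0.1534, 0.1642], E[r] = -0.5437, γ^t·E[r] = -0.356695, running G = -3.333549
t=5: π = [0.2180, 0.1207, 0.1371, 0.2071, 0.1531, 0.1640], E[r] = -0.5447, γ^t·E[r] = -0.321639, running G = -3.655187
t=6: π = [0.2180, 0.1207, 0.1371, 0.2070, 0.1532, 0.1640], E[r] = -0.5445, γ^t·E[r] = -0.289345, running G = -3.944533

G = -3.9445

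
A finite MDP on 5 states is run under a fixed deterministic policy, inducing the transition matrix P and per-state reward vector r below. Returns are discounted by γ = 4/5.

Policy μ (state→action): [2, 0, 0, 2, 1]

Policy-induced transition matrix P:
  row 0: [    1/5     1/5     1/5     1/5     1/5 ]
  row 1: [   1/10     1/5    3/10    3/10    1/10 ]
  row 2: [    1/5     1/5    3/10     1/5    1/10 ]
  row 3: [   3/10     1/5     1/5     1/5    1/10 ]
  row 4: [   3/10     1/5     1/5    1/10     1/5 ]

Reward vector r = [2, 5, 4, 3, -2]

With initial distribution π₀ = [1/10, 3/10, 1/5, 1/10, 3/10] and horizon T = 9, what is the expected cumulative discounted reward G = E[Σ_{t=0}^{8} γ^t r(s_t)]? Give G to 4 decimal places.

t=0: π = [0.1000, 0.3000, 0.2000, 0.1000, 0.3000], E[r] = 2.2000, γ^t·E[r] = 2.200000, running G = 2.200000
t=1: π = [0.2100, 0.2000, 0.2500, 0.2000, 0.1400], E[r] = 2.7400, γ^t·E[r] = 2.192000, running G = 4.392000
t=2: π = [0.2140, 0.2000, 0.2450, 0.2060, 0.1350], E[r] = 2.7560, γ^t·E[r] = 1.763840, running G = 6.155840
t=3: π = [0.2141, 0.2000, 0.2445, 0.2065, 0.1349], E[r] = 2.7559, γ^t·E[r] = 1.411021, running G = 7.566861
t=4: π = [0.2141, 0.2000, 0.2445, 0.2065, 0.1349], E[r] = 2.7558, γ^t·E[r] = 1.128780, running G = 8.695641
t=5: π = [0.2141, 0.2000, 0.2444, 0.2065, 0.1349], E[r] = 2.7558, γ^t·E[r] = 0.903015, running G = 9.598656
t=6: π = [0.2141, 0.2000, 0.2444, 0.2065, 0.1349], E[r] = 2.7558, γ^t·E[r] = 0.722411, running G = 10.321067
t=7: π = [0.2141, 0.2000, 0.2444, 0.2065, 0.1349], E[r] = 2.7558, γ^t·E[r] = 0.577929, running G = 10.898996
t=8: π = [0.2141, 0.2000, 0.2444, 0.2065, 0.1349], E[r] = 2.7558, γ^t·E[r] = 0.462343, running G = 11.361339

G = 11.3613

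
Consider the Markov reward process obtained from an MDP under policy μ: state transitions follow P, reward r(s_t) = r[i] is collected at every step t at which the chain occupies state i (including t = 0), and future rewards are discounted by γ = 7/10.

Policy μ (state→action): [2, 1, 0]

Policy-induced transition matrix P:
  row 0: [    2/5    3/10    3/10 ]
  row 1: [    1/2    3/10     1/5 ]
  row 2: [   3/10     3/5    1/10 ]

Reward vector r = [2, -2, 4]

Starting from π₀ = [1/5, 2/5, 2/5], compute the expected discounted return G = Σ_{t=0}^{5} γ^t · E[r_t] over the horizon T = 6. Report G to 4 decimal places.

G = 2.9118

t=0: π = [0.2000, 0.4000, 0.4000], E[r] = 1.2000, γ^t·E[r] = 1.200000, running G = 1.200000
t=1: π = [0.4000, 0.4200, 0.1800], E[r] = 0.6800, γ^t·E[r] = 0.476000, running G = 1.676000
t=2: π = [0.4240, 0.3540, 0.2220], E[r] = 1.0280, γ^t·E[r] = 0.503720, running G = 2.179720
t=3: π = [0.4132, 0.3666, 0.2202], E[r] = 0.9740, γ^t·E[r] = 0.334082, running G = 2.513802
t=4: π = [0.4146, 0.3661, 0.2193], E[r] = 0.9744, γ^t·E[r] = 0.233944, running G = 2.747746
t=5: π = [0.4147, 0.3658, 0.2195], E[r] = 0.9759, γ^t·E[r] = 0.164021, running G = 2.911767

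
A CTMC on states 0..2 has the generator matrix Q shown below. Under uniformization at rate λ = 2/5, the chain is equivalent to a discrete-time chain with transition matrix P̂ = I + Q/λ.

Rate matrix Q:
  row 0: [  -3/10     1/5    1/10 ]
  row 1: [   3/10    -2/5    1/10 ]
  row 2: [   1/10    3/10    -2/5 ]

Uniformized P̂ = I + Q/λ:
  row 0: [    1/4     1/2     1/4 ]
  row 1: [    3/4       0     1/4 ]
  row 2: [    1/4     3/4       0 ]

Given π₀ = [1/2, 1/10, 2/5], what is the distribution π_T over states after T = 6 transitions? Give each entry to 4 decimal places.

π = [0.4405, 0.3594, 0.2000]

t=0: π = [0.5000, 0.1000, 0.4000]
t=1: π = [0.3000, 0.5500, 0.1500]
t=2: π = [0.5250, 0.2625, 0.2125]
t=3: π = [0.3813, 0.4219, 0.1969]
t=4: π = [0.4609, 0.3383, 0.2008]
t=5: π = [0.4191, 0.3811, 0.1998]
t=6: π = [0.4405, 0.3594, 0.2000]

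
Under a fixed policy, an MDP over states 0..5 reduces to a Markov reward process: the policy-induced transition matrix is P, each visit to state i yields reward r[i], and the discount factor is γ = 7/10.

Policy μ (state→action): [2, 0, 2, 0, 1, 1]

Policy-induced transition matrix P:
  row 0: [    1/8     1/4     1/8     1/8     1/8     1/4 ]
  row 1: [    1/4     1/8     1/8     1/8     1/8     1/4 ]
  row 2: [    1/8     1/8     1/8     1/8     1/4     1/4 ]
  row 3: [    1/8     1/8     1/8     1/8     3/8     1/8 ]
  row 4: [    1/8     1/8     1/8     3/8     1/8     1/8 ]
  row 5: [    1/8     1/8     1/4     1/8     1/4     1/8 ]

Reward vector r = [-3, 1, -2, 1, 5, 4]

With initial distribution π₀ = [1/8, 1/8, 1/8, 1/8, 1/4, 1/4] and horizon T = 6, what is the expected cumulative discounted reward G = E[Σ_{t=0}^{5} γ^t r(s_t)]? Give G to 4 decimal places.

t=0: π = [0.1250, 0.1250, 0.1250, 0.1250, 0.2500, 0.2500], E[r] = 1.8750, γ^t·E[r] = 1.875000, running G = 1.875000
t=1: π = [0.1406, 0.1406, 0.1563, 0.1875, 0.2031, 0.1719], E[r] = 1.2969, γ^t·E[r] = 0.907813, running G = 2.782813
t=2: π = [0.1426, 0.1426, 0.1465, 0.1758, 0.2129, 0.1797], E[r] = 1.3809, γ^t·E[r] = 0.676621, running G = 3.459434
t=3: π = [0.1428, 0.1428, 0.1475, 0.1782, 0.2097, 0.1790], E[r] = 1.3621, γ^t·E[r] = 0.467187, running G = 3.926620
t=4: π = [0.1429, 0.1429, 0.1474, 0.1774, 0.2104, 0.1791], E[r] = 1.3653, γ^t·E[r] = 0.327815, running G = 4.254435
t=5: π = [0.1429, 0.1429, 0.1474, 0.1776, 0.2102, 0.1791], E[r] = 1.3645, γ^t·E[r] = 0.229329, running G = 4.483764

G = 4.4838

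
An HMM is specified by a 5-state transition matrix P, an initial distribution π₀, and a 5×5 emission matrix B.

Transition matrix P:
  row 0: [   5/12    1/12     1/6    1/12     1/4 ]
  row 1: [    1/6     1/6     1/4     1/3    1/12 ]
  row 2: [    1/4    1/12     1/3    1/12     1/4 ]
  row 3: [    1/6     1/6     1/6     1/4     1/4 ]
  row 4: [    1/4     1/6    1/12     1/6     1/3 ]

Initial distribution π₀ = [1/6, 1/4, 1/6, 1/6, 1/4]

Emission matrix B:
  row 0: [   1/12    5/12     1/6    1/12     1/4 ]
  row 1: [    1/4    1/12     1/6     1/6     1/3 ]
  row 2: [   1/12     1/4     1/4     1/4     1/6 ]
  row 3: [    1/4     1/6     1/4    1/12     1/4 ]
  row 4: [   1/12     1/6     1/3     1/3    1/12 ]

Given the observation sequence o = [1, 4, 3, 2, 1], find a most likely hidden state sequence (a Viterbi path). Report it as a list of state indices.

path = [0, 0, 4, 4, 0]

t=0: δ = [6.944e-02, 2.083e-02, 4.167e-02, 2.778e-02, 4.167e-02]  (obs o_0=1)
t=1: δ = [7.234e-03, 2.315e-03, 2.315e-03, 1.736e-03, 1.447e-03]  ψ = [0, 4, 2, 1, 0]  (obs o_1=4)
t=2: δ = [2.512e-04, 1.005e-04, 3.014e-04, 6.430e-05, 6.028e-04]  ψ = [0, 0, 0, 1, 0]  (obs o_2=3)
t=3: δ = [2.512e-05, 1.674e-05, 2.512e-05, 2.512e-05, 6.698e-05]  ψ = [4, 4, 2, 4, 4]  (obs o_3=2)
t=4: δ = [6.977e-06, 9.303e-07, 2.093e-06, 1.861e-06, 3.721e-06]  ψ = [4, 4, 2, 4, 4]  (obs o_4=1)
backtrack: best end state = 0; path = [0, 0, 4, 4, 0]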